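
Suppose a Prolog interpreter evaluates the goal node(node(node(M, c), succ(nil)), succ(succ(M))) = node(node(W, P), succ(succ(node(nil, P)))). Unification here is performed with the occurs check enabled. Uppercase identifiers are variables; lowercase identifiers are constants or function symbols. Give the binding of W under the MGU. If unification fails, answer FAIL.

node(node(nil, succ(nil)), c)

Decompose node/2: node(node(M, c), succ(nil)) = node(W, P),  succ(succ(M)) = succ(succ(node(nil, P))).
Decompose node/2: node(M, c) = W,  succ(nil) = P.
Bind W := node(M, c); no other remaining equation mentions W.
Bind P := succ(nil); substituting into the remaining equation gives: succ(succ(M)) = succ(succ(node(nil, succ(nil)))).
Decompose succ/1: succ(M) = succ(node(nil, succ(nil))).
Decompose succ/1: M = node(nil, succ(nil)).
Bind M := node(nil, succ(nil)). Substituting into the earlier binding gives W := node(node(nil, succ(nil)), c).
MGU = { W -> node(node(nil, succ(nil)), c), P -> succ(nil), M -> node(nil, succ(nil)) }, so W -> node(node(nil, succ(nil)), c).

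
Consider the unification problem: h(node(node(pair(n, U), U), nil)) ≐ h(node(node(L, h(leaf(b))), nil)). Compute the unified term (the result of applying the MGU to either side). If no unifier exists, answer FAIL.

Decompose h/1: node(node(pair(n, U), U), nil) ≐ node(node(L, h(leaf(b))), nil).
Decompose node/2: node(pair(n, U), U) ≐ node(L, h(leaf(b))),  nil ≐ nil.
Decompose node/2: pair(n, U) ≐ L,  U ≐ h(leaf(b)).
Bind L := pair(n, U); no other remaining equation mentions L.
Bind U := h(leaf(b)); no other remaining equation mentions U. Substituting into the earlier binding gives L := pair(n, h(leaf(b))).
Delete trivial equation nil ≐ nil.
Applying the MGU to either side gives h(node(node(pair(n, h(leaf(b))), h(leaf(b))), nil)).

h(node(node(pair(n, h(leaf(b))), h(leaf(b))), nil))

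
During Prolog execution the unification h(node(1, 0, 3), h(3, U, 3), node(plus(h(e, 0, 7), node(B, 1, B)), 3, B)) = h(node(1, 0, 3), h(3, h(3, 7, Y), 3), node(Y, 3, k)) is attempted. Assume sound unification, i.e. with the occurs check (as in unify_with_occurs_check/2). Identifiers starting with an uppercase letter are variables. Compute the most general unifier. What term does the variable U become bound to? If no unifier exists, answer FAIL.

Decompose h/3: node(1, 0, 3) = node(1, 0, 3),  h(3, U, 3) = h(3, h(3, 7, Y), 3),  node(plus(h(e, 0, 7), node(B, 1, B)), 3, B) = node(Y, 3, k).
Delete trivial equation node(1, 0, 3) = node(1, 0, 3).
Decompose h/3: 3 = 3,  U = h(3, 7, Y),  3 = 3.
Delete trivial equation 3 = 3.
Bind U := h(3, 7, Y); no other remaining equation mentions U.
Delete trivial equation 3 = 3.
Decompose node/3: plus(h(e, 0, 7), node(B, 1, B)) = Y,  3 = 3,  B = k.
Bind Y := plus(h(e, 0, 7), node(B, 1, B)); no other remaining equation mentions Y. Substituting into the earlier binding gives U := h(3, 7, plus(h(e, 0, 7), node(B, 1, B))).
Delete trivial equation 3 = 3.
Bind B := k. Substituting into the earlier bindings gives U := h(3, 7, plus(h(e, 0, 7), node(k, 1, k))), Y := plus(h(e, 0, 7), node(k, 1, k)).
MGU = { U = h(3, 7, plus(h(e, 0, 7), node(k, 1, k))), Y = plus(h(e, 0, 7), node(k, 1, k)), B = k }, so U = h(3, 7, plus(h(e, 0, 7), node(k, 1, k))).

h(3, 7, plus(h(e, 0, 7), node(k, 1, k)))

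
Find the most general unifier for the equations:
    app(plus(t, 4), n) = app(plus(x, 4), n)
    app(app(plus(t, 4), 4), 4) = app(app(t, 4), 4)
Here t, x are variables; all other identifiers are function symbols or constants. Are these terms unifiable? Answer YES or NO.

Decompose app/2: plus(t, 4) = plus(x, 4),  n = n.
Decompose plus/2: t = x,  4 = 4.
Bind t := x; substituting into the one remaining equation that mentions t gives: app(app(plus(x, 4), 4), 4) = app(app(x, 4), 4).
Delete trivial equation 4 = 4.
Delete trivial equation n = n.
Decompose app/2: app(plus(x, 4), 4) = app(x, 4),  4 = 4.
Decompose app/2: plus(x, 4) = x,  4 = 4.
Occurs check fails: x occurs in plus(x, 4); the equation x = plus(x, 4) has no finite solution.

NO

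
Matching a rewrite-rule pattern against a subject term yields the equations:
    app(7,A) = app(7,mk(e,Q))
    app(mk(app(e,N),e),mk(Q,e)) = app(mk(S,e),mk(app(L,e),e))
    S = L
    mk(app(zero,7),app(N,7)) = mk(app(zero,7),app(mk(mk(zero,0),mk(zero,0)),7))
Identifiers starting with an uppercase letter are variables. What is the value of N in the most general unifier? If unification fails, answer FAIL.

Decompose app/2: 7 = 7,  A = mk(e,Q).
Delete trivial equation 7 = 7.
Bind A := mk(e,Q); no other remaining equation mentions A.
Decompose app/2: mk(app(e,N),e) = mk(S,e),  mk(Q,e) = mk(app(L,e),e).
Decompose mk/2: app(e,N) = S,  e = e.
Bind S := app(e,N); substituting into the one remaining equation that mentions S gives: app(e,N) = L.
Delete trivial equation e = e.
Decompose mk/2: Q = app(L,e),  e = e.
Bind Q := app(L,e); no other remaining equation mentions Q. Substituting into the earlier binding gives A := mk(e,app(L,e)).
Delete trivial equation e = e.
Bind L := app(e,N); no other remaining equation mentions L. Substituting into the earlier bindings gives A := mk(e,app(app(e,N),e)), Q := app(app(e,N),e).
Decompose mk/2: app(zero,7) = app(zero,7),  app(N,7) = app(mk(mk(zero,0),mk(zero,0)),7).
Delete trivial equation app(zero,7) = app(zero,7).
Decompose app/2: N = mk(mk(zero,0),mk(zero,0)),  7 = 7.
Bind N := mk(mk(zero,0),mk(zero,0)); no other remaining equation mentions N. Substituting into the earlier bindings gives A := mk(e,app(app(e,mk(mk(zero,0),mk(zero,0))),e)), S := app(e,mk(mk(zero,0),mk(zero,0))), Q := app(app(e,mk(mk(zero,0),mk(zero,0))),e), L := app(e,mk(mk(zero,0),mk(zero,0))).
Delete trivial equation 7 = 7.
MGU = { A ↦ mk(e,app(app(e,mk(mk(zero,0),mk(zero,0))),e)), S ↦ app(e,mk(mk(zero,0),mk(zero,0))), Q ↦ app(app(e,mk(mk(zero,0),mk(zero,0))),e), L ↦ app(e,mk(mk(zero,0),mk(zero,0))), N ↦ mk(mk(zero,0),mk(zero,0)) }, so N ↦ mk(mk(zero,0),mk(zero,0)).

mk(mk(zero,0),mk(zero,0))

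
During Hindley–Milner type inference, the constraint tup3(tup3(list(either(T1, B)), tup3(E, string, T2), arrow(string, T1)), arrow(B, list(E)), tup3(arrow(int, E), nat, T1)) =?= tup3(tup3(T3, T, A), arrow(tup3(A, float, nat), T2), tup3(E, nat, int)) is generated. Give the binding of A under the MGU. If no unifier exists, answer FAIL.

Decompose tup3/3: tup3(list(either(T1, B)), tup3(E, string, T2), arrow(string, T1)) =?= tup3(T3, T, A),  arrow(B, list(E)) =?= arrow(tup3(A, float, nat), T2),  tup3(arrow(int, E), nat, T1) =?= tup3(E, nat, int).
Decompose tup3/3: list(either(T1, B)) =?= T3,  tup3(E, string, T2) =?= T,  arrow(string, T1) =?= A.
Bind T3 := list(either(T1, B)); no other remaining equation mentions T3.
Bind T := tup3(E, string, T2); no other remaining equation mentions T.
Bind A := arrow(string, T1); substituting into the one remaining equation that mentions A gives: arrow(B, list(E)) =?= arrow(tup3(arrow(string, T1), float, nat), T2).
Decompose arrow/2: B =?= tup3(arrow(string, T1), float, nat),  list(E) =?= T2.
Bind B := tup3(arrow(string, T1), float, nat); no other remaining equation mentions B. Substituting into the earlier binding gives T3 := list(either(T1, tup3(arrow(string, T1), float, nat))).
Bind T2 := list(E); no other remaining equation mentions T2. Substituting into the earlier binding gives T := tup3(E, string, list(E)).
Decompose tup3/3: arrow(int, E) =?= E,  nat =?= nat,  T1 =?= int.
Occurs check fails: E occurs in arrow(int, E); the equation E =?= arrow(int, E) has no finite solution.

FAIL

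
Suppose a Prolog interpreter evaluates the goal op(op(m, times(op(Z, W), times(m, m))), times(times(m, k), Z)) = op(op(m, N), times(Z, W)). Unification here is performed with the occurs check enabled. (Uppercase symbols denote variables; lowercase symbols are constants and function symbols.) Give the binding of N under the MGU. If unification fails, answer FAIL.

times(op(times(m, k), times(m, k)), times(m, m))

Decompose op/2: op(m, times(op(Z, W), times(m, m))) = op(m, N),  times(times(m, k), Z) = times(Z, W).
Decompose op/2: m = m,  times(op(Z, W), times(m, m)) = N.
Delete trivial equation m = m.
Bind N := times(op(Z, W), times(m, m)); no other remaining equation mentions N.
Decompose times/2: times(m, k) = Z,  Z = W.
Bind Z := times(m, k); substituting into the remaining equation gives: times(m, k) = W. Substituting into the earlier binding gives N := times(op(times(m, k), W), times(m, m)).
Bind W := times(m, k). Substituting into the earlier binding gives N := times(op(times(m, k), times(m, k)), times(m, m)).
MGU = { N -> times(op(times(m, k), times(m, k)), times(m, m)), Z -> times(m, k), W -> times(m, k) }, so N -> times(op(times(m, k), times(m, k)), times(m, m)).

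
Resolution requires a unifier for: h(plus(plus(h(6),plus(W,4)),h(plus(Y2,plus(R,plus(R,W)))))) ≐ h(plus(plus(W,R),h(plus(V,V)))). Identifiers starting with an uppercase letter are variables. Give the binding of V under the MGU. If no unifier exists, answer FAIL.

Decompose h/1: plus(plus(h(6),plus(W,4)),h(plus(Y2,plus(R,plus(R,W))))) ≐ plus(plus(W,R),h(plus(V,V))).
Decompose plus/2: plus(h(6),plus(W,4)) ≐ plus(W,R),  h(plus(Y2,plus(R,plus(R,W)))) ≐ h(plus(V,V)).
Decompose plus/2: h(6) ≐ W,  plus(W,4) ≐ R.
Bind W := h(6); substituting into the remaining equations gives: plus(h(6),4) ≐ R,  h(plus(Y2,plus(R,plus(R,h(6))))) ≐ h(plus(V,V)).
Bind R := plus(h(6),4); substituting into the remaining equation gives: h(plus(Y2,plus(plus(h(6),4),plus(plus(h(6),4),h(6))))) ≐ h(plus(V,V)).
Decompose h/1: plus(Y2,plus(plus(h(6),4),plus(plus(h(6),4),h(6)))) ≐ plus(V,V).
Decompose plus/2: Y2 ≐ V,  plus(plus(h(6),4),plus(plus(h(6),4),h(6))) ≐ V.
Bind Y2 := V; no other remaining equation mentions Y2.
Bind V := plus(plus(h(6),4),plus(plus(h(6),4),h(6))). Substituting into the earlier binding gives Y2 := plus(plus(h(6),4),plus(plus(h(6),4),h(6))).
MGU = { W ↦ h(6), R ↦ plus(h(6),4), Y2 ↦ plus(plus(h(6),4),plus(plus(h(6),4),h(6))), V ↦ plus(plus(h(6),4),plus(plus(h(6),4),h(6))) }, so V ↦ plus(plus(h(6),4),plus(plus(h(6),4),h(6))).

plus(plus(h(6),4),plus(plus(h(6),4),h(6)))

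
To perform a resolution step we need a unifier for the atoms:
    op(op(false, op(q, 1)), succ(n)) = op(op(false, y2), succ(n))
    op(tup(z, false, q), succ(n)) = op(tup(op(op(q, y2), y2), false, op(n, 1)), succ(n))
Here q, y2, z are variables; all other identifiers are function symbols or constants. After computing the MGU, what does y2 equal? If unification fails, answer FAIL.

Decompose op/2: op(false, op(q, 1)) = op(false, y2),  succ(n) = succ(n).
Decompose op/2: false = false,  op(q, 1) = y2.
Delete trivial equation false = false.
Bind y2 := op(q, 1); substituting into the one remaining equation that mentions y2 gives: op(tup(z, false, q), succ(n)) = op(tup(op(op(q, op(q, 1)), op(q, 1)), false, op(n, 1)), succ(n)).
Delete trivial equation succ(n) = succ(n).
Decompose op/2: tup(z, false, q) = tup(op(op(q, op(q, 1)), op(q, 1)), false, op(n, 1)),  succ(n) = succ(n).
Decompose tup/3: z = op(op(q, op(q, 1)), op(q, 1)),  false = false,  q = op(n, 1).
Bind z := op(op(q, op(q, 1)), op(q, 1)); no other remaining equation mentions z.
Delete trivial equation false = false.
Bind q := op(n, 1); no other remaining equation mentions q. Substituting into the earlier bindings gives y2 := op(op(n, 1), 1), z := op(op(op(n, 1), op(op(n, 1), 1)), op(op(n, 1), 1)).
Delete trivial equation succ(n) = succ(n).
MGU = { y2 -> op(op(n, 1), 1), z -> op(op(op(n, 1), op(op(n, 1), 1)), op(op(n, 1), 1)), q -> op(n, 1) }, so y2 -> op(op(n, 1), 1).

op(op(n, 1), 1)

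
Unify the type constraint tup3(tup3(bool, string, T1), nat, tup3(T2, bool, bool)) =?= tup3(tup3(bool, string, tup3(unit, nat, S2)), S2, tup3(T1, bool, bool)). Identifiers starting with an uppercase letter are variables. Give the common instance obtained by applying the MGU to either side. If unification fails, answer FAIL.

tup3(tup3(bool, string, tup3(unit, nat, nat)), nat, tup3(tup3(unit, nat, nat), bool, bool))

Decompose tup3/3: tup3(bool, string, T1) =?= tup3(bool, string, tup3(unit, nat, S2)),  nat =?= S2,  tup3(T2, bool, bool) =?= tup3(T1, bool, bool).
Decompose tup3/3: bool =?= bool,  string =?= string,  T1 =?= tup3(unit, nat, S2).
Delete trivial equation bool =?= bool.
Delete trivial equation string =?= string.
Bind T1 := tup3(unit, nat, S2); substituting into the one remaining equation that mentions T1 gives: tup3(T2, bool, bool) =?= tup3(tup3(unit, nat, S2), bool, bool).
Bind S2 := nat; substituting into the remaining equation gives: tup3(T2, bool, bool) =?= tup3(tup3(unit, nat, nat), bool, bool). Substituting into the earlier binding gives T1 := tup3(unit, nat, nat).
Decompose tup3/3: T2 =?= tup3(unit, nat, nat),  bool =?= bool,  bool =?= bool.
Bind T2 := tup3(unit, nat, nat); no other remaining equation mentions T2.
Delete trivial equation bool =?= bool.
Delete trivial equation bool =?= bool.
Applying the MGU to either side gives tup3(tup3(bool, string, tup3(unit, nat, nat)), nat, tup3(tup3(unit, nat, nat), bool, bool)).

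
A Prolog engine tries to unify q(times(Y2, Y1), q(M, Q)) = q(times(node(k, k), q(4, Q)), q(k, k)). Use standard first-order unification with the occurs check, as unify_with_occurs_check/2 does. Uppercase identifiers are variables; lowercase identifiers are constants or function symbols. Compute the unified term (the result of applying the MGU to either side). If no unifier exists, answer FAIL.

Decompose q/2: times(Y2, Y1) = times(node(k, k), q(4, Q)),  q(M, Q) = q(k, k).
Decompose times/2: Y2 = node(k, k),  Y1 = q(4, Q).
Bind Y2 := node(k, k); no other remaining equation mentions Y2.
Bind Y1 := q(4, Q); no other remaining equation mentions Y1.
Decompose q/2: M = k,  Q = k.
Bind M := k; no other remaining equation mentions M.
Bind Q := k. Substituting into the earlier binding gives Y1 := q(4, k).
Applying the MGU to either side gives q(times(node(k, k), q(4, k)), q(k, k)).

q(times(node(k, k), q(4, k)), q(k, k))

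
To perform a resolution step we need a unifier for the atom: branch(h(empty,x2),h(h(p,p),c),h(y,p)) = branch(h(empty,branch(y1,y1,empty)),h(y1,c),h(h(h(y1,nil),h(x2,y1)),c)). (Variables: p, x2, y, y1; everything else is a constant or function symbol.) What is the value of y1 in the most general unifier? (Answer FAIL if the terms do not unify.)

Decompose branch/3: h(empty,x2) = h(empty,branch(y1,y1,empty)),  h(h(p,p),c) = h(y1,c),  h(y,p) = h(h(h(y1,nil),h(x2,y1)),c).
Decompose h/2: empty = empty,  x2 = branch(y1,y1,empty).
Delete trivial equation empty = empty.
Bind x2 := branch(y1,y1,empty); substituting into the one remaining equation that mentions x2 gives: h(y,p) = h(h(h(y1,nil),h(branch(y1,y1,empty),y1)),c).
Decompose h/2: h(p,p) = y1,  c = c.
Bind y1 := h(p,p); substituting into the one remaining equation that mentions y1 gives: h(y,p) = h(h(h(h(p,p),nil),h(branch(h(p,p),h(p,p),empty),h(p,p))),c). Substituting into the earlier binding gives x2 := branch(h(p,p),h(p,p),empty).
Delete trivial equation c = c.
Decompose h/2: y = h(h(h(p,p),nil),h(branch(h(p,p),h(p,p),empty),h(p,p))),  p = c.
Bind y := h(h(h(p,p),nil),h(branch(h(p,p),h(p,p),empty),h(p,p))); no other remaining equation mentions y.
Bind p := c. Substituting into the earlier bindings gives x2 := branch(h(c,c),h(c,c),empty), y1 := h(c,c), y := h(h(h(c,c),nil),h(branch(h(c,c),h(c,c),empty),h(c,c))).
MGU = { x2 := branch(h(c,c),h(c,c),empty), y1 := h(c,c), y := h(h(h(c,c),nil),h(branch(h(c,c),h(c,c),empty),h(c,c))), p := c }, so y1 := h(c,c).

h(c,c)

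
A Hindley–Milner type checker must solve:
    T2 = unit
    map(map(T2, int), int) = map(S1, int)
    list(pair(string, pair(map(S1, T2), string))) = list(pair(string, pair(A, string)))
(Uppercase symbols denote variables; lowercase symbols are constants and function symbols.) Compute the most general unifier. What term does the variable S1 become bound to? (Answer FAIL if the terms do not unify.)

Bind T2 := unit; substituting into the remaining equations gives: map(map(unit, int), int) = map(S1, int),  list(pair(string, pair(map(S1, unit), string))) = list(pair(string, pair(A, string))).
Decompose map/2: map(unit, int) = S1,  int = int.
Bind S1 := map(unit, int); substituting into the one remaining equation that mentions S1 gives: list(pair(string, pair(map(map(unit, int), unit), string))) = list(pair(string, pair(A, string))).
Delete trivial equation int = int.
Decompose list/1: pair(string, pair(map(map(unit, int), unit), string)) = pair(string, pair(A, string)).
Decompose pair/2: string = string,  pair(map(map(unit, int), unit), string) = pair(A, string).
Delete trivial equation string = string.
Decompose pair/2: map(map(unit, int), unit) = A,  string = string.
Bind A := map(map(unit, int), unit); no other remaining equation mentions A.
Delete trivial equation string = string.
MGU = { T2 -> unit, S1 -> map(unit, int), A -> map(map(unit, int), unit) }, so S1 -> map(unit, int).

map(unit, int)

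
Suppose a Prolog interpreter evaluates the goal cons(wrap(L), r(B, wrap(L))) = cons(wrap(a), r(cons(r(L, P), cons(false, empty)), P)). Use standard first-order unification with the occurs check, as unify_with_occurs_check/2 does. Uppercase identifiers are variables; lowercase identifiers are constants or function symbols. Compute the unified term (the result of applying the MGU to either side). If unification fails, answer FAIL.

Decompose cons/2: wrap(L) = wrap(a),  r(B, wrap(L)) = r(cons(r(L, P), cons(false, empty)), P).
Decompose wrap/1: L = a.
Bind L := a; substituting into the remaining equation gives: r(B, wrap(a)) = r(cons(r(a, P), cons(false, empty)), P).
Decompose r/2: B = cons(r(a, P), cons(false, empty)),  wrap(a) = P.
Bind B := cons(r(a, P), cons(false, empty)); no other remaining equation mentions B.
Bind P := wrap(a). Substituting into the earlier binding gives B := cons(r(a, wrap(a)), cons(false, empty)).
Applying the MGU to either side gives cons(wrap(a), r(cons(r(a, wrap(a)), cons(false, empty)), wrap(a))).

cons(wrap(a), r(cons(r(a, wrap(a)), cons(false, empty)), wrap(a)))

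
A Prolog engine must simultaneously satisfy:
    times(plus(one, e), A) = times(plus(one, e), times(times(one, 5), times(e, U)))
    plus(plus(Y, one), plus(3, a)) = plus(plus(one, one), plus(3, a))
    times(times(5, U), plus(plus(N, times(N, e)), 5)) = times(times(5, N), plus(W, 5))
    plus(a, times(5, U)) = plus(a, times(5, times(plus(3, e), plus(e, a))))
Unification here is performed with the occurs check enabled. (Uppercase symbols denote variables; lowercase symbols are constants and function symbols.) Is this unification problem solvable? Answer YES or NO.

Decompose times/2: plus(one, e) = plus(one, e),  A = times(times(one, 5), times(e, U)).
Delete trivial equation plus(one, e) = plus(one, e).
Bind A := times(times(one, 5), times(e, U)); no other remaining equation mentions A.
Decompose plus/2: plus(Y, one) = plus(one, one),  plus(3, a) = plus(3, a).
Decompose plus/2: Y = one,  one = one.
Bind Y := one; no other remaining equation mentions Y.
Delete trivial equation one = one.
Delete trivial equation plus(3, a) = plus(3, a).
Decompose times/2: times(5, U) = times(5, N),  plus(plus(N, times(N, e)), 5) = plus(W, 5).
Decompose times/2: 5 = 5,  U = N.
Delete trivial equation 5 = 5.
Bind U := N; substituting into the one remaining equation that mentions U gives: plus(a, times(5, N)) = plus(a, times(5, times(plus(3, e), plus(e, a)))). Substituting into the earlier binding gives A := times(times(one, 5), times(e, N)).
Decompose plus/2: plus(N, times(N, e)) = W,  5 = 5.
Bind W := plus(N, times(N, e)); no other remaining equation mentions W.
Delete trivial equation 5 = 5.
Decompose plus/2: a = a,  times(5, N) = times(5, times(plus(3, e), plus(e, a))).
Delete trivial equation a = a.
Decompose times/2: 5 = 5,  N = times(plus(3, e), plus(e, a)).
Delete trivial equation 5 = 5.
Bind N := times(plus(3, e), plus(e, a)). Substituting into the earlier bindings gives A := times(times(one, 5), times(e, times(plus(3, e), plus(e, a)))), U := times(plus(3, e), plus(e, a)), W := plus(times(plus(3, e), plus(e, a)), times(times(plus(3, e), plus(e, a)), e)).
No equations remain and no clash or occurs-check failure arose, so a unifier exists.

YES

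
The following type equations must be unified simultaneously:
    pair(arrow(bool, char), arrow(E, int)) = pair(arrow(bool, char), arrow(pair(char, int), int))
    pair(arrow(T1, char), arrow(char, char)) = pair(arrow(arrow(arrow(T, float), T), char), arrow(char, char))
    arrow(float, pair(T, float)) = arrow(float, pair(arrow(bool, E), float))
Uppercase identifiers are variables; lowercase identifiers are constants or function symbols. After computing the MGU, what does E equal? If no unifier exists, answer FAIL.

pair(char, int)

Decompose pair/2: arrow(bool, char) = arrow(bool, char),  arrow(E, int) = arrow(pair(char, int), int).
Delete trivial equation arrow(bool, char) = arrow(bool, char).
Decompose arrow/2: E = pair(char, int),  int = int.
Bind E := pair(char, int); substituting into the one remaining equation that mentions E gives: arrow(float, pair(T, float)) = arrow(float, pair(arrow(bool, pair(char, int)), float)).
Delete trivial equation int = int.
Decompose pair/2: arrow(T1, char) = arrow(arrow(arrow(T, float), T), char),  arrow(char, char) = arrow(char, char).
Decompose arrow/2: T1 = arrow(arrow(T, float), T),  char = char.
Bind T1 := arrow(arrow(T, float), T); no other remaining equation mentions T1.
Delete trivial equation char = char.
Delete trivial equation arrow(char, char) = arrow(char, char).
Decompose arrow/2: float = float,  pair(T, float) = pair(arrow(bool, pair(char, int)), float).
Delete trivial equation float = float.
Decompose pair/2: T = arrow(bool, pair(char, int)),  float = float.
Bind T := arrow(bool, pair(char, int)); no other remaining equation mentions T. Substituting into the earlier binding gives T1 := arrow(arrow(arrow(bool, pair(char, int)), float), arrow(bool, pair(char, int))).
Delete trivial equation float = float.
MGU = { E ↦ pair(char, int), T1 ↦ arrow(arrow(arrow(bool, pair(char, int)), float), arrow(bool, pair(char, int))), T ↦ arrow(bool, pair(char, int)) }, so E ↦ pair(char, int).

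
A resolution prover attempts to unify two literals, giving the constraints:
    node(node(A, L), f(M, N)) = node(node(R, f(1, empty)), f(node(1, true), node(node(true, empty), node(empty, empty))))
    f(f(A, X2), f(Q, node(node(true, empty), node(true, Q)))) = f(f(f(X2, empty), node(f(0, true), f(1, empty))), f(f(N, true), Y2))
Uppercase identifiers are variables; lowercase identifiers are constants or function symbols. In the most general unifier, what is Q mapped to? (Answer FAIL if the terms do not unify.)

f(node(node(true, empty), node(empty, empty)), true)

Decompose node/2: node(A, L) = node(R, f(1, empty)),  f(M, N) = f(node(1, true), node(node(true, empty), node(empty, empty))).
Decompose node/2: A = R,  L = f(1, empty).
Bind A := R; substituting into the one remaining equation that mentions A gives: f(f(R, X2), f(Q, node(node(true, empty), node(true, Q)))) = f(f(f(X2, empty), node(f(0, true), f(1, empty))), f(f(N, true), Y2)).
Bind L := f(1, empty); no other remaining equation mentions L.
Decompose f/2: M = node(1, true),  N = node(node(true, empty), node(empty, empty)).
Bind M := node(1, true); no other remaining equation mentions M.
Bind N := node(node(true, empty), node(empty, empty)); substituting into the remaining equation gives: f(f(R, X2), f(Q, node(node(true, empty), node(true, Q)))) = f(f(f(X2, empty), node(f(0, true), f(1, empty))), f(f(node(node(true, empty), node(empty, empty)), true), Y2)).
Decompose f/2: f(R, X2) = f(f(X2, empty), node(f(0, true), f(1, empty))),  f(Q, node(node(true, empty), node(true, Q))) = f(f(node(node(true, empty), node(empty, empty)), true), Y2).
Decompose f/2: R = f(X2, empty),  X2 = node(f(0, true), f(1, empty)).
Bind R := f(X2, empty); no other remaining equation mentions R. Substituting into the earlier binding gives A := f(X2, empty).
Bind X2 := node(f(0, true), f(1, empty)); no other remaining equation mentions X2. Substituting into the earlier bindings gives A := f(node(f(0, true), f(1, empty)), empty), R := f(node(f(0, true), f(1, empty)), empty).
Decompose f/2: Q = f(node(node(true, empty), node(empty, empty)), true),  node(node(true, empty), node(true, Q)) = Y2.
Bind Q := f(node(node(true, empty), node(empty, empty)), true); substituting into the remaining equation gives: node(node(true, empty), node(true, f(node(node(true, empty), node(empty, empty)), true))) = Y2.
Bind Y2 := node(node(true, empty), node(true, f(node(node(true, empty), node(empty, empty)), true))).
MGU = { A ↦ f(node(f(0, true), f(1, empty)), empty), L ↦ f(1, empty), M ↦ node(1, true), N ↦ node(node(true, empty), node(empty, empty)), R ↦ f(node(f(0, true), f(1, empty)), empty), X2 ↦ node(f(0, true), f(1, empty)), Q ↦ f(node(node(true, empty), node(empty, empty)), true), Y2 ↦ node(node(true, empty), node(true, f(node(node(true, empty), node(empty, empty)), true))) }, so Q ↦ f(node(node(true, empty), node(empty, empty)), true).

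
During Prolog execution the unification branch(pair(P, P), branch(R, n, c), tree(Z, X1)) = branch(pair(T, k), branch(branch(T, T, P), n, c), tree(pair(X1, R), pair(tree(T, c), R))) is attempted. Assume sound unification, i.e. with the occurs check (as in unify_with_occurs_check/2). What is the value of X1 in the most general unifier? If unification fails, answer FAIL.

pair(tree(k, c), branch(k, k, k))

Decompose branch/3: pair(P, P) = pair(T, k),  branch(R, n, c) = branch(branch(T, T, P), n, c),  tree(Z, X1) = tree(pair(X1, R), pair(tree(T, c), R)).
Decompose pair/2: P = T,  P = k.
Bind P := T; substituting into the 2 remaining equations that mention P gives: T = k,  branch(R, n, c) = branch(branch(T, T, T), n, c).
Bind T := k; substituting into the remaining equations gives: branch(R, n, c) = branch(branch(k, k, k), n, c),  tree(Z, X1) = tree(pair(X1, R), pair(tree(k, c), R)). Substituting into the earlier binding gives P := k.
Decompose branch/3: R = branch(k, k, k),  n = n,  c = c.
Bind R := branch(k, k, k); substituting into the one remaining equation that mentions R gives: tree(Z, X1) = tree(pair(X1, branch(k, k, k)), pair(tree(k, c), branch(k, k, k))).
Delete trivial equation n = n.
Delete trivial equation c = c.
Decompose tree/2: Z = pair(X1, branch(k, k, k)),  X1 = pair(tree(k, c), branch(k, k, k)).
Bind Z := pair(X1, branch(k, k, k)); no other remaining equation mentions Z.
Bind X1 := pair(tree(k, c), branch(k, k, k)). Substituting into the earlier binding gives Z := pair(pair(tree(k, c), branch(k, k, k)), branch(k, k, k)).
MGU = { P ↦ k, T ↦ k, R ↦ branch(k, k, k), Z ↦ pair(pair(tree(k, c), branch(k, k, k)), branch(k, k, k)), X1 ↦ pair(tree(k, c), branch(k, k, k)) }, so X1 ↦ pair(tree(k, c), branch(k, k, k)).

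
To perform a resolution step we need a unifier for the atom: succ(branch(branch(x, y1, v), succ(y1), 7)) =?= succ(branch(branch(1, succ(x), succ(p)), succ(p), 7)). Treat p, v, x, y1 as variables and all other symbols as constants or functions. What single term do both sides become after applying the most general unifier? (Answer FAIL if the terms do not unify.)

succ(branch(branch(1, succ(1), succ(succ(1))), succ(succ(1)), 7))

Decompose succ/1: branch(branch(x, y1, v), succ(y1), 7) =?= branch(branch(1, succ(x), succ(p)), succ(p), 7).
Decompose branch/3: branch(x, y1, v) =?= branch(1, succ(x), succ(p)),  succ(y1) =?= succ(p),  7 =?= 7.
Decompose branch/3: x =?= 1,  y1 =?= succ(x),  v =?= succ(p).
Bind x := 1; substituting into the one remaining equation that mentions x gives: y1 =?= succ(1).
Bind y1 := succ(1); substituting into the one remaining equation that mentions y1 gives: succ(succ(1)) =?= succ(p).
Bind v := succ(p); no other remaining equation mentions v.
Decompose succ/1: succ(1) =?= p.
Bind p := succ(1); no other remaining equation mentions p. Substituting into the earlier binding gives v := succ(succ(1)).
Delete trivial equation 7 =?= 7.
Applying the MGU to either side gives succ(branch(branch(1, succ(1), succ(succ(1))), succ(succ(1)), 7)).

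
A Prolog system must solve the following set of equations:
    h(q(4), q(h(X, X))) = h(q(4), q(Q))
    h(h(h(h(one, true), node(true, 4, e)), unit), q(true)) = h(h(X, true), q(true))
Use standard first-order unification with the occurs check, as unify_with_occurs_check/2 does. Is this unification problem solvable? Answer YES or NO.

Decompose h/2: q(4) = q(4),  q(h(X, X)) = q(Q).
Delete trivial equation q(4) = q(4).
Decompose q/1: h(X, X) = Q.
Bind Q := h(X, X); no other remaining equation mentions Q.
Decompose h/2: h(h(h(one, true), node(true, 4, e)), unit) = h(X, true),  q(true) = q(true).
Decompose h/2: h(h(one, true), node(true, 4, e)) = X,  unit = true.
Bind X := h(h(one, true), node(true, 4, e)); no other remaining equation mentions X. Substituting into the earlier binding gives Q := h(h(h(one, true), node(true, 4, e)), h(h(one, true), node(true, 4, e))).
Clash: constants unit and true differ; no unifier exists.

NO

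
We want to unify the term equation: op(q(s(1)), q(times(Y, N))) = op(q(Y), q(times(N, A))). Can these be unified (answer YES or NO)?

Decompose op/2: q(s(1)) = q(Y),  q(times(Y, N)) = q(times(N, A)).
Decompose q/1: s(1) = Y.
Bind Y := s(1); substituting into the remaining equation gives: q(times(s(1), N)) = q(times(N, A)).
Decompose q/1: times(s(1), N) = times(N, A).
Decompose times/2: s(1) = N,  N = A.
Bind N := s(1); substituting into the remaining equation gives: s(1) = A.
Bind A := s(1).
No equations remain and no clash or occurs-check failure arose, so a unifier exists.

YES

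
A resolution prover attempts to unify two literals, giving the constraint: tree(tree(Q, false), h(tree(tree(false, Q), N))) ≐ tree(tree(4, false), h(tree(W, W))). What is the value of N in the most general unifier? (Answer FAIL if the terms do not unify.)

tree(false, 4)

Decompose tree/2: tree(Q, false) ≐ tree(4, false),  h(tree(tree(false, Q), N)) ≐ h(tree(W, W)).
Decompose tree/2: Q ≐ 4,  false ≐ false.
Bind Q := 4; substituting into the one remaining equation that mentions Q gives: h(tree(tree(false, 4), N)) ≐ h(tree(W, W)).
Delete trivial equation false ≐ false.
Decompose h/1: tree(tree(false, 4), N) ≐ tree(W, W).
Decompose tree/2: tree(false, 4) ≐ W,  N ≐ W.
Bind W := tree(false, 4); substituting into the remaining equation gives: N ≐ tree(false, 4).
Bind N := tree(false, 4).
MGU = { Q := 4, W := tree(false, 4), N := tree(false, 4) }, so N := tree(false, 4).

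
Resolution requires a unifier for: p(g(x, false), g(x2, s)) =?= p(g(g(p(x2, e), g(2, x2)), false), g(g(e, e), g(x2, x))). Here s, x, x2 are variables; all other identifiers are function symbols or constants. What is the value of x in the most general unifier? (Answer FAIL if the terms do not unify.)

Decompose p/2: g(x, false) =?= g(g(p(x2, e), g(2, x2)), false),  g(x2, s) =?= g(g(e, e), g(x2, x)).
Decompose g/2: x =?= g(p(x2, e), g(2, x2)),  false =?= false.
Bind x := g(p(x2, e), g(2, x2)); substituting into the one remaining equation that mentions x gives: g(x2, s) =?= g(g(e, e), g(x2, g(p(x2, e), g(2, x2)))).
Delete trivial equation false =?= false.
Decompose g/2: x2 =?= g(e, e),  s =?= g(x2, g(p(x2, e), g(2, x2))).
Bind x2 := g(e, e); substituting into the remaining equation gives: s =?= g(g(e, e), g(p(g(e, e), e), g(2, g(e, e)))). Substituting into the earlier binding gives x := g(p(g(e, e), e), g(2, g(e, e))).
Bind s := g(g(e, e), g(p(g(e, e), e), g(2, g(e, e)))).
MGU = { x := g(p(g(e, e), e), g(2, g(e, e))), x2 := g(e, e), s := g(g(e, e), g(p(g(e, e), e), g(2, g(e, e)))) }, so x := g(p(g(e, e), e), g(2, g(e, e))).

g(p(g(e, e), e), g(2, g(e, e)))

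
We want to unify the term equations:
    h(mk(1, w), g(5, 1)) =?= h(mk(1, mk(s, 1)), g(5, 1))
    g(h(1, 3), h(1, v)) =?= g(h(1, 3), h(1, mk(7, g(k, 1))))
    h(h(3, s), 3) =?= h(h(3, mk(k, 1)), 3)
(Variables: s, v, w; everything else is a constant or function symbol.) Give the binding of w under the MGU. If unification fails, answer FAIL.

Decompose h/2: mk(1, w) =?= mk(1, mk(s, 1)),  g(5, 1) =?= g(5, 1).
Decompose mk/2: 1 =?= 1,  w =?= mk(s, 1).
Delete trivial equation 1 =?= 1.
Bind w := mk(s, 1); no other remaining equation mentions w.
Delete trivial equation g(5, 1) =?= g(5, 1).
Decompose g/2: h(1, 3) =?= h(1, 3),  h(1, v) =?= h(1, mk(7, g(k, 1))).
Delete trivial equation h(1, 3) =?= h(1, 3).
Decompose h/2: 1 =?= 1,  v =?= mk(7, g(k, 1)).
Delete trivial equation 1 =?= 1.
Bind v := mk(7, g(k, 1)); no other remaining equation mentions v.
Decompose h/2: h(3, s) =?= h(3, mk(k, 1)),  3 =?= 3.
Decompose h/2: 3 =?= 3,  s =?= mk(k, 1).
Delete trivial equation 3 =?= 3.
Bind s := mk(k, 1); no other remaining equation mentions s. Substituting into the earlier binding gives w := mk(mk(k, 1), 1).
Delete trivial equation 3 =?= 3.
MGU = { w := mk(mk(k, 1), 1), v := mk(7, g(k, 1)), s := mk(k, 1) }, so w := mk(mk(k, 1), 1).

mk(mk(k, 1), 1)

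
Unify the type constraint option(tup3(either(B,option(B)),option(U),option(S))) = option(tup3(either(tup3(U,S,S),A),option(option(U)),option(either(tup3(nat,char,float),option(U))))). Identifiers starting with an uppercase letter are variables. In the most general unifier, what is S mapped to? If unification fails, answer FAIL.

Decompose option/1: tup3(either(B,option(B)),option(U),option(S)) = tup3(either(tup3(U,S,S),A),option(option(U)),option(either(tup3(nat,char,float),option(U)))).
Decompose tup3/3: either(B,option(B)) = either(tup3(U,S,S),A),  option(U) = option(option(U)),  option(S) = option(either(tup3(nat,char,float),option(U))).
Decompose either/2: B = tup3(U,S,S),  option(B) = A.
Bind B := tup3(U,S,S); substituting into the one remaining equation that mentions B gives: option(tup3(U,S,S)) = A.
Bind A := option(tup3(U,S,S)); no other remaining equation mentions A.
Decompose option/1: U = option(U).
Occurs check fails: U occurs in option(U); the equation U = option(U) has no finite solution.

FAIL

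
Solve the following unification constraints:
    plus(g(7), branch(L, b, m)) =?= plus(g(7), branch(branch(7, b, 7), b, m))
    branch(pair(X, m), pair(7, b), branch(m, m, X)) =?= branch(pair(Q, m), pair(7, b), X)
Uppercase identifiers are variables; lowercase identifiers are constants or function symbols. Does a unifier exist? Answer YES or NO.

Decompose plus/2: g(7) =?= g(7),  branch(L, b, m) =?= branch(branch(7, b, 7), b, m).
Delete trivial equation g(7) =?= g(7).
Decompose branch/3: L =?= branch(7, b, 7),  b =?= b,  m =?= m.
Bind L := branch(7, b, 7); no other remaining equation mentions L.
Delete trivial equation b =?= b.
Delete trivial equation m =?= m.
Decompose branch/3: pair(X, m) =?= pair(Q, m),  pair(7, b) =?= pair(7, b),  branch(m, m, X) =?= X.
Decompose pair/2: X =?= Q,  m =?= m.
Bind X := Q; substituting into the one remaining equation that mentions X gives: branch(m, m, Q) =?= Q.
Delete trivial equation m =?= m.
Delete trivial equation pair(7, b) =?= pair(7, b).
Occurs check fails: Q occurs in branch(m, m, Q); the equation Q =?= branch(m, m, Q) has no finite solution.

NO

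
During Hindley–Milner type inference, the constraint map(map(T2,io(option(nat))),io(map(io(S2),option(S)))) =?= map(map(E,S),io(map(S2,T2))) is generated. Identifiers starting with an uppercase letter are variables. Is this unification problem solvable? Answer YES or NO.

NO

Decompose map/2: map(T2,io(option(nat))) =?= map(E,S),  io(map(io(S2),option(S))) =?= io(map(S2,T2)).
Decompose map/2: T2 =?= E,  io(option(nat)) =?= S.
Bind T2 := E; substituting into the one remaining equation that mentions T2 gives: io(map(io(S2),option(S))) =?= io(map(S2,E)).
Bind S := io(option(nat)); substituting into the remaining equation gives: io(map(io(S2),option(io(option(nat))))) =?= io(map(S2,E)).
Decompose io/1: map(io(S2),option(io(option(nat)))) =?= map(S2,E).
Decompose map/2: io(S2) =?= S2,  option(io(option(nat))) =?= E.
Occurs check fails: S2 occurs in io(S2); the equation S2 =?= io(S2) has no finite solution.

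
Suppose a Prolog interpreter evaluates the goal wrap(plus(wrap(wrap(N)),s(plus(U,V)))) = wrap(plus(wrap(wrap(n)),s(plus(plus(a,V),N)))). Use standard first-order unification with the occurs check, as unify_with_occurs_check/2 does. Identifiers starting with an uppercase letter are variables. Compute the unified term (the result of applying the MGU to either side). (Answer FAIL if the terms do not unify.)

wrap(plus(wrap(wrap(n)),s(plus(plus(a,n),n))))

Decompose wrap/1: plus(wrap(wrap(N)),s(plus(U,V))) = plus(wrap(wrap(n)),s(plus(plus(a,V),N))).
Decompose plus/2: wrap(wrap(N)) = wrap(wrap(n)),  s(plus(U,V)) = s(plus(plus(a,V),N)).
Decompose wrap/1: wrap(N) = wrap(n).
Decompose wrap/1: N = n.
Bind N := n; substituting into the remaining equation gives: s(plus(U,V)) = s(plus(plus(a,V),n)).
Decompose s/1: plus(U,V) = plus(plus(a,V),n).
Decompose plus/2: U = plus(a,V),  V = n.
Bind U := plus(a,V); no other remaining equation mentions U.
Bind V := n. Substituting into the earlier binding gives U := plus(a,n).
Applying the MGU to either side gives wrap(plus(wrap(wrap(n)),s(plus(plus(a,n),n)))).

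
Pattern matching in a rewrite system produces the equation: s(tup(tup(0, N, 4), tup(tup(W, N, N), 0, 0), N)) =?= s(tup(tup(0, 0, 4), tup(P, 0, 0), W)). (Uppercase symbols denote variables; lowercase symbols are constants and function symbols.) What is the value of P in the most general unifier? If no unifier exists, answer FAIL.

Decompose s/1: tup(tup(0, N, 4), tup(tup(W, N, N), 0, 0), N) =?= tup(tup(0, 0, 4), tup(P, 0, 0), W).
Decompose tup/3: tup(0, N, 4) =?= tup(0, 0, 4),  tup(tup(W, N, N), 0, 0) =?= tup(P, 0, 0),  N =?= W.
Decompose tup/3: 0 =?= 0,  N =?= 0,  4 =?= 4.
Delete trivial equation 0 =?= 0.
Bind N := 0; substituting into the 2 remaining equations that mention N gives: tup(tup(W, 0, 0), 0, 0) =?= tup(P, 0, 0),  0 =?= W.
Delete trivial equation 4 =?= 4.
Decompose tup/3: tup(W, 0, 0) =?= P,  0 =?= 0,  0 =?= 0.
Bind P := tup(W, 0, 0); no other remaining equation mentions P.
Delete trivial equation 0 =?= 0.
Delete trivial equation 0 =?= 0.
Bind W := 0. Substituting into the earlier binding gives P := tup(0, 0, 0).
MGU = { N ↦ 0, P ↦ tup(0, 0, 0), W ↦ 0 }, so P ↦ tup(0, 0, 0).

tup(0, 0, 0)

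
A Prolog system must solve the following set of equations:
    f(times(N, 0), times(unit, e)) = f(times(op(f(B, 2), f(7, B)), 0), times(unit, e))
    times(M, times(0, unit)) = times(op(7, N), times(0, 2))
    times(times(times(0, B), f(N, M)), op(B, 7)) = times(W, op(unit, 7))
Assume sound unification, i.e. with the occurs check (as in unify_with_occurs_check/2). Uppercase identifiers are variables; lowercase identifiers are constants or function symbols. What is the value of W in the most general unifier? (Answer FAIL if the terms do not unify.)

Decompose f/2: times(N, 0) = times(op(f(B, 2), f(7, B)), 0),  times(unit, e) = times(unit, e).
Decompose times/2: N = op(f(B, 2), f(7, B)),  0 = 0.
Bind N := op(f(B, 2), f(7, B)); substituting into the 2 remaining equations that mention N gives: times(M, times(0, unit)) = times(op(7, op(f(B, 2), f(7, B))), times(0, 2)),  times(times(times(0, B), f(op(f(B, 2), f(7, B)), M)), op(B, 7)) = times(W, op(unit, 7)).
Delete trivial equation 0 = 0.
Delete trivial equation times(unit, e) = times(unit, e).
Decompose times/2: M = op(7, op(f(B, 2), f(7, B))),  times(0, unit) = times(0, 2).
Bind M := op(7, op(f(B, 2), f(7, B))); substituting into the one remaining equation that mentions M gives: times(times(times(0, B), f(op(f(B, 2), f(7, B)), op(7, op(f(B, 2), f(7, B))))), op(B, 7)) = times(W, op(unit, 7)).
Decompose times/2: 0 = 0,  unit = 2.
Delete trivial equation 0 = 0.
Clash: constants unit and 2 differ; no unifier exists.

FAIL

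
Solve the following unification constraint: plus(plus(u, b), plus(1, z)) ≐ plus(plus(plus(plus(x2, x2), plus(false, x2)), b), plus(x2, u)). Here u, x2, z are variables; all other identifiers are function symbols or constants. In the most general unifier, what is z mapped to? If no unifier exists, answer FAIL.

Decompose plus/2: plus(u, b) ≐ plus(plus(plus(x2, x2), plus(false, x2)), b),  plus(1, z) ≐ plus(x2, u).
Decompose plus/2: u ≐ plus(plus(x2, x2), plus(false, x2)),  b ≐ b.
Bind u := plus(plus(x2, x2), plus(false, x2)); substituting into the one remaining equation that mentions u gives: plus(1, z) ≐ plus(x2, plus(plus(x2, x2), plus(false, x2))).
Delete trivial equation b ≐ b.
Decompose plus/2: 1 ≐ x2,  z ≐ plus(plus(x2, x2), plus(false, x2)).
Bind x2 := 1; substituting into the remaining equation gives: z ≐ plus(plus(1, 1), plus(false, 1)). Substituting into the earlier binding gives u := plus(plus(1, 1), plus(false, 1)).
Bind z := plus(plus(1, 1), plus(false, 1)).
MGU = { u := plus(plus(1, 1), plus(false, 1)), x2 := 1, z := plus(plus(1, 1), plus(false, 1)) }, so z := plus(plus(1, 1), plus(false, 1)).

plus(plus(1, 1), plus(false, 1))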